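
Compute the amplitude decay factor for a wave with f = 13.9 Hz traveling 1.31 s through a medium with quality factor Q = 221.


pi*f*t/Q = pi*13.9*1.31/221 = 0.258847
A/A0 = exp(-0.258847) = 0.771941

0.771941


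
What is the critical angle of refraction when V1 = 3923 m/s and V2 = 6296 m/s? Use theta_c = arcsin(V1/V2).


V1/V2 = 3923/6296 = 0.623094
theta_c = arcsin(0.623094) = 38.5424 degrees

38.5424


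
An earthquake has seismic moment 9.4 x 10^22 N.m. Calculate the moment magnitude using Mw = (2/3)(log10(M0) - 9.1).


log10(M0) = log10(9.4 x 10^22) = 22.9731
Mw = 2/3 * (22.9731 - 9.1)
= 2/3 * 13.8731
= 9.25

9.25


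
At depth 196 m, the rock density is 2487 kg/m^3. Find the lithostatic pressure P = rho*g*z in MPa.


P = rho * g * z / 1e6
= 2487 * 9.81 * 196 / 1e6
= 4781904.12 / 1e6
= 4.7819 MPa

4.7819


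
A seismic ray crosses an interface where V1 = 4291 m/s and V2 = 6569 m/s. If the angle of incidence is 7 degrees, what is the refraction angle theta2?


sin(theta1) = sin(7 deg) = 0.121869
sin(theta2) = V2/V1 * sin(theta1) = 6569/4291 * 0.121869 = 0.186567
theta2 = arcsin(0.186567) = 10.7525 degrees

10.7525


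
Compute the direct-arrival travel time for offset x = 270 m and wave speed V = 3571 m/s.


t = x / V
= 270 / 3571
= 0.0756 s

0.0756


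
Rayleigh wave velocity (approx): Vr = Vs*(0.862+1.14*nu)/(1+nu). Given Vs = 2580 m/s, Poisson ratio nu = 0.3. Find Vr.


Numerator factor = 0.862 + 1.14*0.3 = 1.204
Denominator = 1 + 0.3 = 1.3
Vr = 2580 * 1.204 / 1.3 = 2389.48 m/s

2389.48


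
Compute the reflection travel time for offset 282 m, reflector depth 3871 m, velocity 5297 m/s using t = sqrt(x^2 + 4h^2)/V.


x^2 + 4h^2 = 282^2 + 4*3871^2 = 79524 + 59938564 = 60018088
sqrt(60018088) = 7747.1342
t = 7747.1342 / 5297 = 1.4626 s

1.4626


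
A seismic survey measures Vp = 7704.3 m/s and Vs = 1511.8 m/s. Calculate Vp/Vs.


Vp/Vs = 7704.3 / 1511.8
= 5.0961

5.0961


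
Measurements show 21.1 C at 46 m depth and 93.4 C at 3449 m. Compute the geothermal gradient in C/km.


dT = 93.4 - 21.1 = 72.3 C
dz = 3449 - 46 = 3403 m
gradient = dT/dz * 1000 = 72.3/3403 * 1000 = 21.246 C/km

21.246


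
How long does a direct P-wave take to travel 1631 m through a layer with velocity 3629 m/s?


t = x / V
= 1631 / 3629
= 0.4494 s

0.4494


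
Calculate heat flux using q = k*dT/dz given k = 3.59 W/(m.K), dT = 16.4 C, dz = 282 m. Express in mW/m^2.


q = k * dT / dz * 1000
= 3.59 * 16.4 / 282 * 1000
= 0.20878 * 1000
= 208.7801 mW/m^2

208.7801


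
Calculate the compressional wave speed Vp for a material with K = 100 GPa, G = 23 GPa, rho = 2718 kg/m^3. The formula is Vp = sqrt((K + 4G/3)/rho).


First compute the effective modulus:
K + 4G/3 = 100e9 + 4*23e9/3 = 130666666666.67 Pa
Then divide by density:
130666666666.67 / 2718 = 48074564.6309 Pa/(kg/m^3)
Take the square root:
Vp = sqrt(48074564.6309) = 6933.58 m/s

6933.58


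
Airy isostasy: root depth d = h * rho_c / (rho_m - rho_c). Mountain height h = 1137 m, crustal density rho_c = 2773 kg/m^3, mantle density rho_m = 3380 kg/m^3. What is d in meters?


rho_m - rho_c = 3380 - 2773 = 607
d = 1137 * 2773 / 607
= 3152901 / 607
= 5194.24 m

5194.24


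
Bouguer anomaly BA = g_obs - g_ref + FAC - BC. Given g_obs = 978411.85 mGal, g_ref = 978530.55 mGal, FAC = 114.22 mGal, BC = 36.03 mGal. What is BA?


BA = g_obs - g_ref + FAC - BC
= 978411.85 - 978530.55 + 114.22 - 36.03
= -40.51 mGal

-40.51


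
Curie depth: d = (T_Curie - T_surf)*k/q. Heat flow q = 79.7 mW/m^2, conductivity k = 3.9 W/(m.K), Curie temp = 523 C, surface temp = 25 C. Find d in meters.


T_Curie - T_surf = 523 - 25 = 498 C
Convert q to W/m^2: 79.7 mW/m^2 = 0.0797 W/m^2
d = 498 * 3.9 / 0.0797 = 24368.88 m

24368.88


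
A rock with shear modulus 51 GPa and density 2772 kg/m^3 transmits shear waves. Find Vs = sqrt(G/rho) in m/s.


Convert G to Pa: G = 51e9 Pa
Compute G/rho = 51e9 / 2772 = 18398268.3983
Vs = sqrt(18398268.3983) = 4289.32 m/s

4289.32


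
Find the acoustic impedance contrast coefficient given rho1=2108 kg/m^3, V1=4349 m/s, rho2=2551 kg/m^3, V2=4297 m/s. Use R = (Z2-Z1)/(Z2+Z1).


Z1 = 2108 * 4349 = 9167692
Z2 = 2551 * 4297 = 10961647
R = (10961647 - 9167692) / (10961647 + 9167692) = 1793955 / 20129339 = 0.0891

0.0891


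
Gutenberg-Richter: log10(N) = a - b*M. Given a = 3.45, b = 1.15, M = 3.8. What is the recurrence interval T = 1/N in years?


log10(N) = 3.45 - 1.15*3.8 = -0.92
N = 10^-0.92 = 0.120226
T = 1/N = 1/0.120226 = 8.3176 years

8.3176


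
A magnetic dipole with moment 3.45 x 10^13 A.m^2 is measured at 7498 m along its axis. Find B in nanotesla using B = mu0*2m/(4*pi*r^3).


m = 3.45 x 10^13 = 34500000000000 A.m^2
2m = 69000000000000 A.m^2
r^3 = 7498^3 = 421537589992
B = (4pi*10^-7) * 69000000000000 / (4*pi * 421537589992) * 1e9
= 86707957.239078 / 5297197583723.25 * 1e9
= 16368.647 nT

16368.647


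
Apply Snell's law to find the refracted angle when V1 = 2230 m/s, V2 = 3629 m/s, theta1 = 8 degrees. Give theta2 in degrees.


sin(theta1) = sin(8 deg) = 0.139173
sin(theta2) = V2/V1 * sin(theta1) = 3629/2230 * 0.139173 = 0.226484
theta2 = arcsin(0.226484) = 13.0902 degrees

13.0902


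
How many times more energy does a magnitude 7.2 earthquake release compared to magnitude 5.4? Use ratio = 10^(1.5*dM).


M2 - M1 = 7.2 - 5.4 = 1.8
1.5 * 1.8 = 2.7
ratio = 10^2.7 = 501.19

501.19


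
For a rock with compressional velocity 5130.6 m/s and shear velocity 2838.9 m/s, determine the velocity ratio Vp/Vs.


Vp/Vs = 5130.6 / 2838.9
= 1.8072

1.8072


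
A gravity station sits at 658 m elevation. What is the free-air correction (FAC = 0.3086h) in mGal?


FAC = 0.3086 * h
= 0.3086 * 658
= 203.0588 mGal

203.0588


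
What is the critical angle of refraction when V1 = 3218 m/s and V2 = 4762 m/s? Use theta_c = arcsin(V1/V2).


V1/V2 = 3218/4762 = 0.675766
theta_c = arcsin(0.675766) = 42.5137 degrees

42.5137


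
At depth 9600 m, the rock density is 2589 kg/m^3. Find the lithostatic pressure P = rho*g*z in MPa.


P = rho * g * z / 1e6
= 2589 * 9.81 * 9600 / 1e6
= 243821664.0 / 1e6
= 243.8217 MPa

243.8217


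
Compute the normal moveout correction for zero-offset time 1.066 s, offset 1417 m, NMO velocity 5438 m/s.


x/Vnmo = 1417/5438 = 0.260574
(x/Vnmo)^2 = 0.067899
t0^2 = 1.136356
sqrt(1.136356 + 0.067899) = 1.097385
dt = 1.097385 - 1.066 = 0.031385

0.031385


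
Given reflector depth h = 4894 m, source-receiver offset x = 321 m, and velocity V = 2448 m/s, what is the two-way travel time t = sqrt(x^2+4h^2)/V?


x^2 + 4h^2 = 321^2 + 4*4894^2 = 103041 + 95804944 = 95907985
sqrt(95907985) = 9793.2622
t = 9793.2622 / 2448 = 4.0005 s

4.0005


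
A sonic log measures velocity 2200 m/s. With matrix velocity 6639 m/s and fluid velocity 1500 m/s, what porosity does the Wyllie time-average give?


1/V - 1/Vm = 1/2200 - 1/6639 = 0.00030392
1/Vf - 1/Vm = 1/1500 - 1/6639 = 0.00051604
phi = 0.00030392 / 0.00051604 = 0.5889

0.5889


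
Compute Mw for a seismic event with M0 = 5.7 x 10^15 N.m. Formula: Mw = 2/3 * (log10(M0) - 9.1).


log10(M0) = log10(5.7 x 10^15) = 15.7559
Mw = 2/3 * (15.7559 - 9.1)
= 2/3 * 6.6559
= 4.44

4.44


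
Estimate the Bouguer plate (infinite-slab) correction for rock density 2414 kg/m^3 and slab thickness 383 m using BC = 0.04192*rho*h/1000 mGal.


BC = 0.04192 * rho * h / 1000
= 0.04192 * 2414 * 383 / 1000
= 38.7576 mGal

38.7576


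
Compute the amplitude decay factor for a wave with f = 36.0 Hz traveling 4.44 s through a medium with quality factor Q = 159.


pi*f*t/Q = pi*36.0*4.44/159 = 3.15819
A/A0 = exp(-3.15819) = 0.042503

0.042503


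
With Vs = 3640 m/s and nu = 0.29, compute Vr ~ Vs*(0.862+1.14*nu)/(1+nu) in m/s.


Numerator factor = 0.862 + 1.14*0.29 = 1.1926
Denominator = 1 + 0.29 = 1.29
Vr = 3640 * 1.1926 / 1.29 = 3365.17 m/s

3365.17


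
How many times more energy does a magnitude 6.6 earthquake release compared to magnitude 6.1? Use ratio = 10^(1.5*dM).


M2 - M1 = 6.6 - 6.1 = 0.5
1.5 * 0.5 = 0.75
ratio = 10^0.75 = 5.62

5.62


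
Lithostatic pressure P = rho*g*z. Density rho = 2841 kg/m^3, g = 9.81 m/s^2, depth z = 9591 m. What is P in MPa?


P = rho * g * z / 1e6
= 2841 * 9.81 * 9591 / 1e6
= 267303184.11 / 1e6
= 267.3032 MPa

267.3032


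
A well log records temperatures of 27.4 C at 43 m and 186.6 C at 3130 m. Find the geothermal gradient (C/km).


dT = 186.6 - 27.4 = 159.2 C
dz = 3130 - 43 = 3087 m
gradient = dT/dz * 1000 = 159.2/3087 * 1000 = 51.5711 C/km

51.5711


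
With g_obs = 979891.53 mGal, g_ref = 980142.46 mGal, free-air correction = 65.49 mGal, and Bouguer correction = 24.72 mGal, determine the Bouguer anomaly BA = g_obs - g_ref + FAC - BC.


BA = g_obs - g_ref + FAC - BC
= 979891.53 - 980142.46 + 65.49 - 24.72
= -210.16 mGal

-210.16


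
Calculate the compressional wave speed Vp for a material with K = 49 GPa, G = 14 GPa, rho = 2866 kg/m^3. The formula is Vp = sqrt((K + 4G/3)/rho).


First compute the effective modulus:
K + 4G/3 = 49e9 + 4*14e9/3 = 67666666666.67 Pa
Then divide by density:
67666666666.67 / 2866 = 23610141.8935 Pa/(kg/m^3)
Take the square root:
Vp = sqrt(23610141.8935) = 4859.03 m/s

4859.03


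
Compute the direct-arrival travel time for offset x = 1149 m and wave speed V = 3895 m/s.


t = x / V
= 1149 / 3895
= 0.295 s

0.295


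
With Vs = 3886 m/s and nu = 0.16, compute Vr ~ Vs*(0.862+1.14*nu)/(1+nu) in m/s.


Numerator factor = 0.862 + 1.14*0.16 = 1.0444
Denominator = 1 + 0.16 = 1.16
Vr = 3886 * 1.0444 / 1.16 = 3498.74 m/s

3498.74


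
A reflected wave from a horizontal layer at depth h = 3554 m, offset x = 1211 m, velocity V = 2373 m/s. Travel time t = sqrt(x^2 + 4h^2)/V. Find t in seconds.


x^2 + 4h^2 = 1211^2 + 4*3554^2 = 1466521 + 50523664 = 51990185
sqrt(51990185) = 7210.422
t = 7210.422 / 2373 = 3.0385 s

3.0385


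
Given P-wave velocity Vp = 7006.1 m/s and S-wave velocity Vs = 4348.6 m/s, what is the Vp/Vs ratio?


Vp/Vs = 7006.1 / 4348.6
= 1.6111

1.6111


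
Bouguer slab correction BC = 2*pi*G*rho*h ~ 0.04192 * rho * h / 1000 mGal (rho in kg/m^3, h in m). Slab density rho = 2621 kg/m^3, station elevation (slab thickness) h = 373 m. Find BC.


BC = 0.04192 * rho * h / 1000
= 0.04192 * 2621 * 373 / 1000
= 40.9824 mGal

40.9824


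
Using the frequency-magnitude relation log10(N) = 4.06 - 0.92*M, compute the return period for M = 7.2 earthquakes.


log10(N) = 4.06 - 0.92*7.2 = -2.564
N = 10^-2.564 = 0.002729
T = 1/N = 1/0.002729 = 366.4376 years

366.4376


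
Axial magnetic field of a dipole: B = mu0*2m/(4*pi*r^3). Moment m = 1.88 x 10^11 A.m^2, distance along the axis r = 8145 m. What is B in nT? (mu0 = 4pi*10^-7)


m = 1.88 x 10^11 = 188000000000 A.m^2
2m = 376000000000 A.m^2
r^3 = 8145^3 = 540347648625
B = (4pi*10^-7) * 376000000000 / (4*pi * 540347648625) * 1e9
= 472495.5351 / 6790208813219.28 * 1e9
= 69.5848 nT

69.5848


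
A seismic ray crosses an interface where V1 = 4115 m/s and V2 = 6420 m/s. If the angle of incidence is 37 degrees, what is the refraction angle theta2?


sin(theta1) = sin(37 deg) = 0.601815
sin(theta2) = V2/V1 * sin(theta1) = 6420/4115 * 0.601815 = 0.938919
theta2 = arcsin(0.938919) = 69.8708 degrees

69.8708


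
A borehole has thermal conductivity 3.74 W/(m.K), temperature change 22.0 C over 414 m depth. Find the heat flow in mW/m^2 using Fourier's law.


q = k * dT / dz * 1000
= 3.74 * 22.0 / 414 * 1000
= 0.198744 * 1000
= 198.744 mW/m^2

198.744


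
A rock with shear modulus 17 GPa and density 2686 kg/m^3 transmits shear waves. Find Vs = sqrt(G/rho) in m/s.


Convert G to Pa: G = 17e9 Pa
Compute G/rho = 17e9 / 2686 = 6329113.9241
Vs = sqrt(6329113.9241) = 2515.77 m/s

2515.77


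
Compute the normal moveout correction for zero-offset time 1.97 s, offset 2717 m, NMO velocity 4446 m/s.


x/Vnmo = 2717/4446 = 0.611111
(x/Vnmo)^2 = 0.373457
t0^2 = 3.8809
sqrt(3.8809 + 0.373457) = 2.062609
dt = 2.062609 - 1.97 = 0.092609

0.092609


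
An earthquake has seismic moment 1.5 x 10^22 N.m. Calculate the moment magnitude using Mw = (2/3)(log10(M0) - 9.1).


log10(M0) = log10(1.5 x 10^22) = 22.1761
Mw = 2/3 * (22.1761 - 9.1)
= 2/3 * 13.0761
= 8.72

8.72


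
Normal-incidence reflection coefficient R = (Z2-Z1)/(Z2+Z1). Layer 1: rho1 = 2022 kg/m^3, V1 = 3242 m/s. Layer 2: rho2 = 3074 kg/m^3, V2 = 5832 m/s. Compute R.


Z1 = 2022 * 3242 = 6555324
Z2 = 3074 * 5832 = 17927568
R = (17927568 - 6555324) / (17927568 + 6555324) = 11372244 / 24482892 = 0.4645

0.4645


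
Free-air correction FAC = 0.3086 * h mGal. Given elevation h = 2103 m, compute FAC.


FAC = 0.3086 * h
= 0.3086 * 2103
= 648.9858 mGal

648.9858


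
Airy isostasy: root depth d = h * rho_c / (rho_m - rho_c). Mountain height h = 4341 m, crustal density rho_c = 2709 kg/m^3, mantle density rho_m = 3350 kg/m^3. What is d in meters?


rho_m - rho_c = 3350 - 2709 = 641
d = 4341 * 2709 / 641
= 11759769 / 641
= 18345.97 m

18345.97


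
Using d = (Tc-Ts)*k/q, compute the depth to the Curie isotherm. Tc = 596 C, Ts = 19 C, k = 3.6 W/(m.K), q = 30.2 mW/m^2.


T_Curie - T_surf = 596 - 19 = 577 C
Convert q to W/m^2: 30.2 mW/m^2 = 0.0302 W/m^2
d = 577 * 3.6 / 0.0302 = 68781.46 m

68781.46


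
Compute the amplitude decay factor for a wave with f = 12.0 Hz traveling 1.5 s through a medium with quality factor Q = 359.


pi*f*t/Q = pi*12.0*1.5/359 = 0.157517
A/A0 = exp(-0.157517) = 0.854262

0.854262


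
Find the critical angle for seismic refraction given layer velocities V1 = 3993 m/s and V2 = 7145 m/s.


V1/V2 = 3993/7145 = 0.558852
theta_c = arcsin(0.558852) = 33.9765 degrees

33.9765


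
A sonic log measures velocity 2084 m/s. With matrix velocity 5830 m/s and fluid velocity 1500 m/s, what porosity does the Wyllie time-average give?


1/V - 1/Vm = 1/2084 - 1/5830 = 0.00030832
1/Vf - 1/Vm = 1/1500 - 1/5830 = 0.00049514
phi = 0.00030832 / 0.00049514 = 0.6227

0.6227


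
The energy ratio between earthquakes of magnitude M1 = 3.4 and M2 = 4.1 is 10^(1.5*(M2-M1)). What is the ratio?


M2 - M1 = 4.1 - 3.4 = 0.7
1.5 * 0.7 = 1.05
ratio = 10^1.05 = 11.22

11.22


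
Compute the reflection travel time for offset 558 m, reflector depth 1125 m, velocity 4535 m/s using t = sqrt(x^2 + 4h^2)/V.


x^2 + 4h^2 = 558^2 + 4*1125^2 = 311364 + 5062500 = 5373864
sqrt(5373864) = 2318.1596
t = 2318.1596 / 4535 = 0.5112 s

0.5112


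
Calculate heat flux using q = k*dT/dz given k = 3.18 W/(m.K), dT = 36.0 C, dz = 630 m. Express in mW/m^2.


q = k * dT / dz * 1000
= 3.18 * 36.0 / 630 * 1000
= 0.181714 * 1000
= 181.7143 mW/m^2

181.7143


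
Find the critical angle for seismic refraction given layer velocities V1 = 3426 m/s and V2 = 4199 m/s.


V1/V2 = 3426/4199 = 0.815909
theta_c = arcsin(0.815909) = 54.6773 degrees

54.6773


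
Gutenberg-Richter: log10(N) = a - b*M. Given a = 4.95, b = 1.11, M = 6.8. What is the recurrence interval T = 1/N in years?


log10(N) = 4.95 - 1.11*6.8 = -2.598
N = 10^-2.598 = 0.002523
T = 1/N = 1/0.002523 = 396.278 years

396.278


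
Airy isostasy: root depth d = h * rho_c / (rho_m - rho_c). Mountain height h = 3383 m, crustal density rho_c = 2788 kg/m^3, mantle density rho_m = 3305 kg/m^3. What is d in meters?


rho_m - rho_c = 3305 - 2788 = 517
d = 3383 * 2788 / 517
= 9431804 / 517
= 18243.33 m

18243.33


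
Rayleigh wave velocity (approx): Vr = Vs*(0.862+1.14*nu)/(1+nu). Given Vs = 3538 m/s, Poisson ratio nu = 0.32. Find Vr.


Numerator factor = 0.862 + 1.14*0.32 = 1.2268
Denominator = 1 + 0.32 = 1.32
Vr = 3538 * 1.2268 / 1.32 = 3288.2 m/s

3288.2


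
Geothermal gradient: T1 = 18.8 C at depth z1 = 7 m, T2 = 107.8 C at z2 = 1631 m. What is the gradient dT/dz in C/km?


dT = 107.8 - 18.8 = 89.0 C
dz = 1631 - 7 = 1624 m
gradient = dT/dz * 1000 = 89.0/1624 * 1000 = 54.803 C/km

54.803


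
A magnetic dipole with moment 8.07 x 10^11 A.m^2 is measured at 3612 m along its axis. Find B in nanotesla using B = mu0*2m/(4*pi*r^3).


m = 8.07 x 10^11 = 807000000000 A.m^2
2m = 1614000000000 A.m^2
r^3 = 3612^3 = 47124116928
B = (4pi*10^-7) * 1614000000000 / (4*pi * 47124116928) * 1e9
= 2028212.217158 / 592179118191.64 * 1e9
= 3424.9979 nT

3424.9979


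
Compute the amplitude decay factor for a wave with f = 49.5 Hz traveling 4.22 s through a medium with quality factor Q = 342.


pi*f*t/Q = pi*49.5*4.22/342 = 1.918852
A/A0 = exp(-1.918852) = 0.146775

0.146775


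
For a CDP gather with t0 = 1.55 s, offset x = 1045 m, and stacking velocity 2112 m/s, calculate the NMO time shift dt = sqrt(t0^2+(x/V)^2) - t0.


x/Vnmo = 1045/2112 = 0.494792
(x/Vnmo)^2 = 0.244819
t0^2 = 2.4025
sqrt(2.4025 + 0.244819) = 1.627058
dt = 1.627058 - 1.55 = 0.077058

0.077058


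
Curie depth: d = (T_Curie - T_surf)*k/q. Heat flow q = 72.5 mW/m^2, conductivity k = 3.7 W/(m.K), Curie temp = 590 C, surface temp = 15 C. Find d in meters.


T_Curie - T_surf = 590 - 15 = 575 C
Convert q to W/m^2: 72.5 mW/m^2 = 0.0725 W/m^2
d = 575 * 3.7 / 0.0725 = 29344.83 m

29344.83


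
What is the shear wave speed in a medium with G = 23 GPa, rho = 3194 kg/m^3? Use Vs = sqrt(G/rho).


Convert G to Pa: G = 23e9 Pa
Compute G/rho = 23e9 / 3194 = 7201001.8785
Vs = sqrt(7201001.8785) = 2683.47 m/s

2683.47


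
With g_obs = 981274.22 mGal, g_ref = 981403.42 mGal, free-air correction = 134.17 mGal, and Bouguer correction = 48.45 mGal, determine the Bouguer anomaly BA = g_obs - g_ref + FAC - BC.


BA = g_obs - g_ref + FAC - BC
= 981274.22 - 981403.42 + 134.17 - 48.45
= -43.48 mGal

-43.48


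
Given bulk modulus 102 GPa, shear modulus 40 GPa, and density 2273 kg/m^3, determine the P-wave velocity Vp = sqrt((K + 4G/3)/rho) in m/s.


First compute the effective modulus:
K + 4G/3 = 102e9 + 4*40e9/3 = 155333333333.33 Pa
Then divide by density:
155333333333.33 / 2273 = 68338466.0507 Pa/(kg/m^3)
Take the square root:
Vp = sqrt(68338466.0507) = 8266.71 m/s

8266.71


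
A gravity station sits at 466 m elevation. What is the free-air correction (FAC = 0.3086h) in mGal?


FAC = 0.3086 * h
= 0.3086 * 466
= 143.8076 mGal

143.8076


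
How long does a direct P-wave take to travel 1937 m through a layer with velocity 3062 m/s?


t = x / V
= 1937 / 3062
= 0.6326 s

0.6326


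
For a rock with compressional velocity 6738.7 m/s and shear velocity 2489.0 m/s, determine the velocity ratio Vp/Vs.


Vp/Vs = 6738.7 / 2489.0
= 2.7074

2.7074


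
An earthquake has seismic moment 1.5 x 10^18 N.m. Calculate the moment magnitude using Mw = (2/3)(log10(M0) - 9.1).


log10(M0) = log10(1.5 x 10^18) = 18.1761
Mw = 2/3 * (18.1761 - 9.1)
= 2/3 * 9.0761
= 6.05

6.05


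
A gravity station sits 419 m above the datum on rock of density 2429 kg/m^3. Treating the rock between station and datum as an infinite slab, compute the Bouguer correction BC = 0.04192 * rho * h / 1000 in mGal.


BC = 0.04192 * rho * h / 1000
= 0.04192 * 2429 * 419 / 1000
= 42.6641 mGal

42.6641


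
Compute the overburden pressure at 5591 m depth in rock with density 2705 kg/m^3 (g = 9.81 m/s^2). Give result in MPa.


P = rho * g * z / 1e6
= 2705 * 9.81 * 5591 / 1e6
= 148363055.55 / 1e6
= 148.3631 MPa

148.3631


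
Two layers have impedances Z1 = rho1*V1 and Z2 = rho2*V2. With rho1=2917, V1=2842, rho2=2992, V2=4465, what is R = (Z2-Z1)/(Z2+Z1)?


Z1 = 2917 * 2842 = 8290114
Z2 = 2992 * 4465 = 13359280
R = (13359280 - 8290114) / (13359280 + 8290114) = 5069166 / 21649394 = 0.2341

0.2341


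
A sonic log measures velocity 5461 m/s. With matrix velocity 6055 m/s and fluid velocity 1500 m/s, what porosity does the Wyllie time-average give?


1/V - 1/Vm = 1/5461 - 1/6055 = 1.796e-05
1/Vf - 1/Vm = 1/1500 - 1/6055 = 0.00050151
phi = 1.796e-05 / 0.00050151 = 0.0358

0.0358


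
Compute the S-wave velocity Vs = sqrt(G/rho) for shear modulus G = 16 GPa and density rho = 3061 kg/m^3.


Convert G to Pa: G = 16e9 Pa
Compute G/rho = 16e9 / 3061 = 5227049.9837
Vs = sqrt(5227049.9837) = 2286.27 m/s

2286.27


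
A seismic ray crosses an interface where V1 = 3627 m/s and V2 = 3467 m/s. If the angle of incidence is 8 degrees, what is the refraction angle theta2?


sin(theta1) = sin(8 deg) = 0.139173
sin(theta2) = V2/V1 * sin(theta1) = 3467/3627 * 0.139173 = 0.133034
theta2 = arcsin(0.133034) = 7.6449 degrees

7.6449


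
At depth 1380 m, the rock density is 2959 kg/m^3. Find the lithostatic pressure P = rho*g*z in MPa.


P = rho * g * z / 1e6
= 2959 * 9.81 * 1380 / 1e6
= 40058350.2 / 1e6
= 40.0584 MPa

40.0584


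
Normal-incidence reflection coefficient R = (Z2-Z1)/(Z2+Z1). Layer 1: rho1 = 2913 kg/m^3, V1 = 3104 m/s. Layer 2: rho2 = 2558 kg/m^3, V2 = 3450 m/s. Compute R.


Z1 = 2913 * 3104 = 9041952
Z2 = 2558 * 3450 = 8825100
R = (8825100 - 9041952) / (8825100 + 9041952) = -216852 / 17867052 = -0.0121

-0.0121


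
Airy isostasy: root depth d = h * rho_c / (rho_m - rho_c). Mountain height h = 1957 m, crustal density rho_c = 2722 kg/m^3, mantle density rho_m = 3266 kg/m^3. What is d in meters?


rho_m - rho_c = 3266 - 2722 = 544
d = 1957 * 2722 / 544
= 5326954 / 544
= 9792.19 m

9792.19


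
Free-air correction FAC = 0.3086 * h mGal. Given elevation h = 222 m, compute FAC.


FAC = 0.3086 * h
= 0.3086 * 222
= 68.5092 mGal

68.5092


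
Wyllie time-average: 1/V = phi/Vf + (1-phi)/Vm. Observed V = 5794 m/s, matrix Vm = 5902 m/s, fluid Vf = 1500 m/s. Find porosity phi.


1/V - 1/Vm = 1/5794 - 1/5902 = 3.16e-06
1/Vf - 1/Vm = 1/1500 - 1/5902 = 0.00049723
phi = 3.16e-06 / 0.00049723 = 0.0064

0.0064


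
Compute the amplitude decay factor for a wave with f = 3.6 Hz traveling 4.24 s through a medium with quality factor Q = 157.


pi*f*t/Q = pi*3.6*4.24/157 = 0.305435
A/A0 = exp(-0.305435) = 0.736803

0.736803


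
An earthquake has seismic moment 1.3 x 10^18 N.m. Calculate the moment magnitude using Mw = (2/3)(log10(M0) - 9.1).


log10(M0) = log10(1.3 x 10^18) = 18.1139
Mw = 2/3 * (18.1139 - 9.1)
= 2/3 * 9.0139
= 6.01

6.01


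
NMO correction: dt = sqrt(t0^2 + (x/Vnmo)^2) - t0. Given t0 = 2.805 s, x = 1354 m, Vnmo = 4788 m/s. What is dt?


x/Vnmo = 1354/4788 = 0.28279
(x/Vnmo)^2 = 0.07997
t0^2 = 7.868025
sqrt(7.868025 + 0.07997) = 2.819219
dt = 2.819219 - 2.805 = 0.014219

0.014219


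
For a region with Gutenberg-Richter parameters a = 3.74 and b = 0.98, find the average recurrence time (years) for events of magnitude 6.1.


log10(N) = 3.74 - 0.98*6.1 = -2.238
N = 10^-2.238 = 0.005781
T = 1/N = 1/0.005781 = 172.9816 years

172.9816


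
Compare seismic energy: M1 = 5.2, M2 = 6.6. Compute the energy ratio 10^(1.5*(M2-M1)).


M2 - M1 = 6.6 - 5.2 = 1.4
1.5 * 1.4 = 2.1
ratio = 10^2.1 = 125.89

125.89


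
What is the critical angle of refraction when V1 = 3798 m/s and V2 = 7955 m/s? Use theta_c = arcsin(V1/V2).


V1/V2 = 3798/7955 = 0.477436
theta_c = arcsin(0.477436) = 28.518 degrees

28.518


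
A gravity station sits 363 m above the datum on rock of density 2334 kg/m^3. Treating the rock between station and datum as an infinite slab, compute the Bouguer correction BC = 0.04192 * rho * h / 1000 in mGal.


BC = 0.04192 * rho * h / 1000
= 0.04192 * 2334 * 363 / 1000
= 35.5164 mGal

35.5164


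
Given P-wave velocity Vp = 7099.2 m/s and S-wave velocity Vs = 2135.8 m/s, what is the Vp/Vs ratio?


Vp/Vs = 7099.2 / 2135.8
= 3.3239

3.3239


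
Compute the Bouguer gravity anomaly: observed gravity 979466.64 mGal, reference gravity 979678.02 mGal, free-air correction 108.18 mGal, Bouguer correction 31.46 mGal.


BA = g_obs - g_ref + FAC - BC
= 979466.64 - 979678.02 + 108.18 - 31.46
= -134.66 mGal

-134.66


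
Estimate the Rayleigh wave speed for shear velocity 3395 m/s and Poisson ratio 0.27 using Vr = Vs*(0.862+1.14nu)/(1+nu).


Numerator factor = 0.862 + 1.14*0.27 = 1.1698
Denominator = 1 + 0.27 = 1.27
Vr = 3395 * 1.1698 / 1.27 = 3127.14 m/s

3127.14


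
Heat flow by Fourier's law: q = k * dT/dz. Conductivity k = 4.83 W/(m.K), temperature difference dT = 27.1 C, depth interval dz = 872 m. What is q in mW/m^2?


q = k * dT / dz * 1000
= 4.83 * 27.1 / 872 * 1000
= 0.150107 * 1000
= 150.1067 mW/m^2

150.1067


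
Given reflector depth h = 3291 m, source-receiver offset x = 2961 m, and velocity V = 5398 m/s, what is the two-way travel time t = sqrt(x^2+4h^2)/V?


x^2 + 4h^2 = 2961^2 + 4*3291^2 = 8767521 + 43322724 = 52090245
sqrt(52090245) = 7217.3572
t = 7217.3572 / 5398 = 1.337 s

1.337


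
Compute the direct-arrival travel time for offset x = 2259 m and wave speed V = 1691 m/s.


t = x / V
= 2259 / 1691
= 1.3359 s

1.3359


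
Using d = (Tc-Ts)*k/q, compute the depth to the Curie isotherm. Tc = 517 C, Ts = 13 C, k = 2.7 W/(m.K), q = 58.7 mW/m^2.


T_Curie - T_surf = 517 - 13 = 504 C
Convert q to W/m^2: 58.7 mW/m^2 = 0.0587 W/m^2
d = 504 * 2.7 / 0.0587 = 23182.28 m

23182.28


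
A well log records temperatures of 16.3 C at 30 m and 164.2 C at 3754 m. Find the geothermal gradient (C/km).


dT = 164.2 - 16.3 = 147.9 C
dz = 3754 - 30 = 3724 m
gradient = dT/dz * 1000 = 147.9/3724 * 1000 = 39.7154 C/km

39.7154


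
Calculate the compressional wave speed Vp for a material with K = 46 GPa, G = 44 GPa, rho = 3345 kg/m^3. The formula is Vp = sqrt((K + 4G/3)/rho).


First compute the effective modulus:
K + 4G/3 = 46e9 + 4*44e9/3 = 104666666666.67 Pa
Then divide by density:
104666666666.67 / 3345 = 31290483.3084 Pa/(kg/m^3)
Take the square root:
Vp = sqrt(31290483.3084) = 5593.79 m/s

5593.79


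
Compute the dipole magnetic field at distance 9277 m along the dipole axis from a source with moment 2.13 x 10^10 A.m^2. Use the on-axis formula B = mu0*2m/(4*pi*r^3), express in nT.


m = 2.13 x 10^10 = 21300000000 A.m^2
2m = 42600000000 A.m^2
r^3 = 9277^3 = 798403936933
B = (4pi*10^-7) * 42600000000 / (4*pi * 798403936933) * 1e9
= 53532.738817 / 10033039771463.53 * 1e9
= 5.3356 nT

5.3356


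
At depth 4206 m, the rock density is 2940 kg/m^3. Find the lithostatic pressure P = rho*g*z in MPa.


P = rho * g * z / 1e6
= 2940 * 9.81 * 4206 / 1e6
= 121306928.4 / 1e6
= 121.3069 MPa

121.3069


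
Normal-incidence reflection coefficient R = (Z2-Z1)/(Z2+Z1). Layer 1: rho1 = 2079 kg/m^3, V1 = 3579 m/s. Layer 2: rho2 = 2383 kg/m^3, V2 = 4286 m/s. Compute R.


Z1 = 2079 * 3579 = 7440741
Z2 = 2383 * 4286 = 10213538
R = (10213538 - 7440741) / (10213538 + 7440741) = 2772797 / 17654279 = 0.1571

0.1571


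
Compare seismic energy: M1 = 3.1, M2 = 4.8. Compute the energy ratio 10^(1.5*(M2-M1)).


M2 - M1 = 4.8 - 3.1 = 1.7
1.5 * 1.7 = 2.55
ratio = 10^2.55 = 354.81

354.81


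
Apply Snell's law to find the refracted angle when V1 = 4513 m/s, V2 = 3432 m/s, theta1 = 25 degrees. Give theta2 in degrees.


sin(theta1) = sin(25 deg) = 0.422618
sin(theta2) = V2/V1 * sin(theta1) = 3432/4513 * 0.422618 = 0.321388
theta2 = arcsin(0.321388) = 18.7469 degrees

18.7469


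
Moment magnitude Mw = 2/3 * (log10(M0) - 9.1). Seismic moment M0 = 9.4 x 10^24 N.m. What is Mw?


log10(M0) = log10(9.4 x 10^24) = 24.9731
Mw = 2/3 * (24.9731 - 9.1)
= 2/3 * 15.8731
= 10.58

10.58


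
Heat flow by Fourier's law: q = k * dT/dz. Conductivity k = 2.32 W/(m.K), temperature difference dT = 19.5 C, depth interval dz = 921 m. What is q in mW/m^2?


q = k * dT / dz * 1000
= 2.32 * 19.5 / 921 * 1000
= 0.049121 * 1000
= 49.1205 mW/m^2

49.1205


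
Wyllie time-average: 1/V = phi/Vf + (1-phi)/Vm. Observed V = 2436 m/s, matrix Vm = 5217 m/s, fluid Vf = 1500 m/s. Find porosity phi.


1/V - 1/Vm = 1/2436 - 1/5217 = 0.00021883
1/Vf - 1/Vm = 1/1500 - 1/5217 = 0.00047499
phi = 0.00021883 / 0.00047499 = 0.4607

0.4607


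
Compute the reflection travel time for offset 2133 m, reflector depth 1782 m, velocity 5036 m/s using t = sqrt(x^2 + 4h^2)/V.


x^2 + 4h^2 = 2133^2 + 4*1782^2 = 4549689 + 12702096 = 17251785
sqrt(17251785) = 4153.5268
t = 4153.5268 / 5036 = 0.8248 s

0.8248


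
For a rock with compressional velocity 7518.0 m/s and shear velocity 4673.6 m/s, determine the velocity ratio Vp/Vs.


Vp/Vs = 7518.0 / 4673.6
= 1.6086

1.6086


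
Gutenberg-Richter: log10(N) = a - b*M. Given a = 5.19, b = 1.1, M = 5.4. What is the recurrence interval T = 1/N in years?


log10(N) = 5.19 - 1.1*5.4 = -0.75
N = 10^-0.75 = 0.177828
T = 1/N = 1/0.177828 = 5.6234 years

5.6234


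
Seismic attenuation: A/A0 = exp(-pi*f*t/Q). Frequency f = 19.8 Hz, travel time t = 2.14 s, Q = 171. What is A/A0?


pi*f*t/Q = pi*19.8*2.14/171 = 0.778454
A/A0 = exp(-0.778454) = 0.459115

0.459115


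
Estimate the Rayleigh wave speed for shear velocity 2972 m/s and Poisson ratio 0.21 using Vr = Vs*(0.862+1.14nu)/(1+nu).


Numerator factor = 0.862 + 1.14*0.21 = 1.1014
Denominator = 1 + 0.21 = 1.21
Vr = 2972 * 1.1014 / 1.21 = 2705.26 m/s

2705.26


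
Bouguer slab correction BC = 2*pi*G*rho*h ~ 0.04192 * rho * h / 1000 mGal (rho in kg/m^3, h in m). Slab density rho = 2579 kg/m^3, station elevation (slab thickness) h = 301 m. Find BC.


BC = 0.04192 * rho * h / 1000
= 0.04192 * 2579 * 301 / 1000
= 32.5416 mGal

32.5416


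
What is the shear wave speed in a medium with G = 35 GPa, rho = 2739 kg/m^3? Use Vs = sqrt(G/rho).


Convert G to Pa: G = 35e9 Pa
Compute G/rho = 35e9 / 2739 = 12778386.2724
Vs = sqrt(12778386.2724) = 3574.69 m/s

3574.69


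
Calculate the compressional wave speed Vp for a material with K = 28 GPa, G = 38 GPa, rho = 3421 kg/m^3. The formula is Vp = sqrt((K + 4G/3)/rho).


First compute the effective modulus:
K + 4G/3 = 28e9 + 4*38e9/3 = 78666666666.67 Pa
Then divide by density:
78666666666.67 / 3421 = 22995225.5676 Pa/(kg/m^3)
Take the square root:
Vp = sqrt(22995225.5676) = 4795.33 m/s

4795.33


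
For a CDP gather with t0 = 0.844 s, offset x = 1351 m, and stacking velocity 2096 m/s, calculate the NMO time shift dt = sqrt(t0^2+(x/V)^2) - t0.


x/Vnmo = 1351/2096 = 0.644561
(x/Vnmo)^2 = 0.415459
t0^2 = 0.712336
sqrt(0.712336 + 0.415459) = 1.061977
dt = 1.061977 - 0.844 = 0.217977

0.217977


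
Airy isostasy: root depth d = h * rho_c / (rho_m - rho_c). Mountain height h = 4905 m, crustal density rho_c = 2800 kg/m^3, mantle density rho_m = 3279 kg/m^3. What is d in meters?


rho_m - rho_c = 3279 - 2800 = 479
d = 4905 * 2800 / 479
= 13734000 / 479
= 28672.23 m

28672.23


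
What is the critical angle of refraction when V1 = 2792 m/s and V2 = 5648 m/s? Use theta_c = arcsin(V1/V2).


V1/V2 = 2792/5648 = 0.494334
theta_c = arcsin(0.494334) = 29.6259 degrees

29.6259


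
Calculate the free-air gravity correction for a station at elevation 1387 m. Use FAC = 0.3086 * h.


FAC = 0.3086 * h
= 0.3086 * 1387
= 428.0282 mGal

428.0282


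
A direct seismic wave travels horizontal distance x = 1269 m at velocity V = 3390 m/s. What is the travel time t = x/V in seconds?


t = x / V
= 1269 / 3390
= 0.3743 s

0.3743


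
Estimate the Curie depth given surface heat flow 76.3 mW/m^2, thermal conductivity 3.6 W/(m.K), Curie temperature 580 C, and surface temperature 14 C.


T_Curie - T_surf = 580 - 14 = 566 C
Convert q to W/m^2: 76.3 mW/m^2 = 0.0763 W/m^2
d = 566 * 3.6 / 0.0763 = 26705.11 m

26705.11


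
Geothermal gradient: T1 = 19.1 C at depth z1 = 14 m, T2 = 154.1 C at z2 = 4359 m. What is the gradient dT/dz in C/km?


dT = 154.1 - 19.1 = 135.0 C
dz = 4359 - 14 = 4345 m
gradient = dT/dz * 1000 = 135.0/4345 * 1000 = 31.0702 C/km

31.0702


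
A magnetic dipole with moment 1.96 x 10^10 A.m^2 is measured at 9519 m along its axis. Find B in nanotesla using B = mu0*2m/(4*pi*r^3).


m = 1.96 x 10^10 = 19600000000 A.m^2
2m = 39200000000 A.m^2
r^3 = 9519^3 = 862529545359
B = (4pi*10^-7) * 39200000000 / (4*pi * 862529545359) * 1e9
= 49260.172808 / 10838865932815.91 * 1e9
= 4.5448 nT

4.5448


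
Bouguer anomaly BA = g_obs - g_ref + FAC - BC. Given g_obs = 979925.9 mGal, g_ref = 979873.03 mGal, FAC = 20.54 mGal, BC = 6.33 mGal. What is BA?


BA = g_obs - g_ref + FAC - BC
= 979925.9 - 979873.03 + 20.54 - 6.33
= 67.08 mGal

67.08


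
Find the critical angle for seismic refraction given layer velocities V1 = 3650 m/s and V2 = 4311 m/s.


V1/V2 = 3650/4311 = 0.846671
theta_c = arcsin(0.846671) = 57.8514 degrees

57.8514


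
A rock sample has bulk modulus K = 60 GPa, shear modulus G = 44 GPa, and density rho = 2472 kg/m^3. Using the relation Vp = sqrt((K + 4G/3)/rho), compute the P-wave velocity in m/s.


First compute the effective modulus:
K + 4G/3 = 60e9 + 4*44e9/3 = 118666666666.67 Pa
Then divide by density:
118666666666.67 / 2472 = 48004314.9946 Pa/(kg/m^3)
Take the square root:
Vp = sqrt(48004314.9946) = 6928.51 m/s

6928.51


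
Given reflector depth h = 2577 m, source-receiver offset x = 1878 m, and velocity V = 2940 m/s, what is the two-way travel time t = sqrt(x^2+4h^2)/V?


x^2 + 4h^2 = 1878^2 + 4*2577^2 = 3526884 + 26563716 = 30090600
sqrt(30090600) = 5485.49
t = 5485.49 / 2940 = 1.8658 s

1.8658


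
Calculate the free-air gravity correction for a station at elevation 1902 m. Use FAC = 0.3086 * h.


FAC = 0.3086 * h
= 0.3086 * 1902
= 586.9572 mGal

586.9572


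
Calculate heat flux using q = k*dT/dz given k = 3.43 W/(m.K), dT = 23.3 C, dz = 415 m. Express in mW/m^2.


q = k * dT / dz * 1000
= 3.43 * 23.3 / 415 * 1000
= 0.192576 * 1000
= 192.5759 mW/m^2

192.5759


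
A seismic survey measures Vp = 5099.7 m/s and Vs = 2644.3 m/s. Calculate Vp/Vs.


Vp/Vs = 5099.7 / 2644.3
= 1.9286

1.9286


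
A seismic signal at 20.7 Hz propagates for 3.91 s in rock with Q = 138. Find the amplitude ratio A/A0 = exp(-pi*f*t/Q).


pi*f*t/Q = pi*20.7*3.91/138 = 1.842544
A/A0 = exp(-1.842544) = 0.158414

0.158414


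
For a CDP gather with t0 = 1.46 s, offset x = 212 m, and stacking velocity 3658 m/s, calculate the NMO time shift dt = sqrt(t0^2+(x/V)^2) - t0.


x/Vnmo = 212/3658 = 0.057955
(x/Vnmo)^2 = 0.003359
t0^2 = 2.1316
sqrt(2.1316 + 0.003359) = 1.46115
dt = 1.46115 - 1.46 = 0.00115

0.00115


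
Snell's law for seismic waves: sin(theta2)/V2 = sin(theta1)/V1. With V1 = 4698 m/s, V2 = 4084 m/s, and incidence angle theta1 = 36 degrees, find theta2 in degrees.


sin(theta1) = sin(36 deg) = 0.587785
sin(theta2) = V2/V1 * sin(theta1) = 4084/4698 * 0.587785 = 0.510965
theta2 = arcsin(0.510965) = 30.7281 degrees

30.7281


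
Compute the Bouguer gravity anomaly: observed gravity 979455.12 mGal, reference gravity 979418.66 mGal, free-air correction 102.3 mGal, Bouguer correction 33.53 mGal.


BA = g_obs - g_ref + FAC - BC
= 979455.12 - 979418.66 + 102.3 - 33.53
= 105.23 mGal

105.23


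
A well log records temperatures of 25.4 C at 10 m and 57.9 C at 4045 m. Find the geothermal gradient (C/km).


dT = 57.9 - 25.4 = 32.5 C
dz = 4045 - 10 = 4035 m
gradient = dT/dz * 1000 = 32.5/4035 * 1000 = 8.0545 C/km

8.0545


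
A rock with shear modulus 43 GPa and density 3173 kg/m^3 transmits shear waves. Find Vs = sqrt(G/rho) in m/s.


Convert G to Pa: G = 43e9 Pa
Compute G/rho = 43e9 / 3173 = 13551843.6811
Vs = sqrt(13551843.6811) = 3681.28 m/s

3681.28


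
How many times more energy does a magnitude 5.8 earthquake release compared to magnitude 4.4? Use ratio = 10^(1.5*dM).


M2 - M1 = 5.8 - 4.4 = 1.4
1.5 * 1.4 = 2.1
ratio = 10^2.1 = 125.89

125.89


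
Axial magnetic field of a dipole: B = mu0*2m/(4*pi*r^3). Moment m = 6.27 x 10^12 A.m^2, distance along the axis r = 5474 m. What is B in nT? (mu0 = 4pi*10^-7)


m = 6.27 x 10^12 = 6270000000000 A.m^2
2m = 12540000000000 A.m^2
r^3 = 5474^3 = 164026636424
B = (4pi*10^-7) * 12540000000000 / (4*pi * 164026636424) * 1e9
= 15758228.750406 / 2061219503930.73 * 1e9
= 7645.0998 nT

7645.0998


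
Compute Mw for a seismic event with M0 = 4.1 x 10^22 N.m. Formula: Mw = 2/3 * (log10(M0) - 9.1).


log10(M0) = log10(4.1 x 10^22) = 22.6128
Mw = 2/3 * (22.6128 - 9.1)
= 2/3 * 13.5128
= 9.01

9.01


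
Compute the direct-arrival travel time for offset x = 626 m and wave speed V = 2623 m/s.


t = x / V
= 626 / 2623
= 0.2387 s

0.2387


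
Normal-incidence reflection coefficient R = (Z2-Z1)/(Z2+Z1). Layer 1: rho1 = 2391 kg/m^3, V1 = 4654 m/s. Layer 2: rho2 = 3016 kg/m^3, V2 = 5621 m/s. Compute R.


Z1 = 2391 * 4654 = 11127714
Z2 = 3016 * 5621 = 16952936
R = (16952936 - 11127714) / (16952936 + 11127714) = 5825222 / 28080650 = 0.2074

0.2074


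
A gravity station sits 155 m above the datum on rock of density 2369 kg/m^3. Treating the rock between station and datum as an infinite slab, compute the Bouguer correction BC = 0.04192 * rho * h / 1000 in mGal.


BC = 0.04192 * rho * h / 1000
= 0.04192 * 2369 * 155 / 1000
= 15.3928 mGal

15.3928


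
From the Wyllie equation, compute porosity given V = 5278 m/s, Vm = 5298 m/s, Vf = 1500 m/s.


1/V - 1/Vm = 1/5278 - 1/5298 = 7.2e-07
1/Vf - 1/Vm = 1/1500 - 1/5298 = 0.00047792
phi = 7.2e-07 / 0.00047792 = 0.0015

0.0015


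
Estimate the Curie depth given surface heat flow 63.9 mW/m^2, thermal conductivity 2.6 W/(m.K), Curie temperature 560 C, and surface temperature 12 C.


T_Curie - T_surf = 560 - 12 = 548 C
Convert q to W/m^2: 63.9 mW/m^2 = 0.0639 W/m^2
d = 548 * 2.6 / 0.0639 = 22297.34 m

22297.34


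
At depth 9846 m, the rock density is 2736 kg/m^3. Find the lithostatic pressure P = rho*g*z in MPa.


P = rho * g * z / 1e6
= 2736 * 9.81 * 9846 / 1e6
= 264268215.36 / 1e6
= 264.2682 MPa

264.2682


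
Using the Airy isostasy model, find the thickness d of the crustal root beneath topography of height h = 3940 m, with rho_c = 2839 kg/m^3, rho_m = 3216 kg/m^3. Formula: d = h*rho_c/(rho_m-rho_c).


rho_m - rho_c = 3216 - 2839 = 377
d = 3940 * 2839 / 377
= 11185660 / 377
= 29670.19 m

29670.19


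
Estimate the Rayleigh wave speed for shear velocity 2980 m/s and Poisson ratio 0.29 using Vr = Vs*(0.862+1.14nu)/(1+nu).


Numerator factor = 0.862 + 1.14*0.29 = 1.1926
Denominator = 1 + 0.29 = 1.29
Vr = 2980 * 1.1926 / 1.29 = 2755.0 m/s

2755.0


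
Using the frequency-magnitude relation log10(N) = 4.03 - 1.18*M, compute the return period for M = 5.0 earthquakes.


log10(N) = 4.03 - 1.18*5.0 = -1.87
N = 10^-1.87 = 0.01349
T = 1/N = 1/0.01349 = 74.131 years

74.131


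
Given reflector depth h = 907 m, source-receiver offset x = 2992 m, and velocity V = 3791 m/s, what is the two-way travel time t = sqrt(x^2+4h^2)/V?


x^2 + 4h^2 = 2992^2 + 4*907^2 = 8952064 + 3290596 = 12242660
sqrt(12242660) = 3498.9513
t = 3498.9513 / 3791 = 0.923 s

0.923


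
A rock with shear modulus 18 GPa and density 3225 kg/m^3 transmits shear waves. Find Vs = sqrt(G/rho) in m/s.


Convert G to Pa: G = 18e9 Pa
Compute G/rho = 18e9 / 3225 = 5581395.3488
Vs = sqrt(5581395.3488) = 2362.5 m/s

2362.5


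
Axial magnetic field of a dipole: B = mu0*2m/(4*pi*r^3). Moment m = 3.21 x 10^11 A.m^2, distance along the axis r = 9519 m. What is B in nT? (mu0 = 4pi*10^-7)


m = 3.21 x 10^11 = 321000000000 A.m^2
2m = 642000000000 A.m^2
r^3 = 9519^3 = 862529545359
B = (4pi*10^-7) * 642000000000 / (4*pi * 862529545359) * 1e9
= 806760.993442 / 10838865932815.91 * 1e9
= 74.4322 nT

74.4322


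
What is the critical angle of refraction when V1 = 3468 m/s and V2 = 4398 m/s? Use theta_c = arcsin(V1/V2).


V1/V2 = 3468/4398 = 0.78854
theta_c = arcsin(0.78854) = 52.0493 degrees

52.0493


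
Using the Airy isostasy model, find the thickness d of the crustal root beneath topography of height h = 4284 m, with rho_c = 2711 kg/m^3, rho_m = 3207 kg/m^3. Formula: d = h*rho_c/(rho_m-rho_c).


rho_m - rho_c = 3207 - 2711 = 496
d = 4284 * 2711 / 496
= 11613924 / 496
= 23415.17 m

23415.17


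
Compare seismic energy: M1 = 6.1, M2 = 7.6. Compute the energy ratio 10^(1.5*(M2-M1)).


M2 - M1 = 7.6 - 6.1 = 1.5
1.5 * 1.5 = 2.25
ratio = 10^2.25 = 177.83

177.83


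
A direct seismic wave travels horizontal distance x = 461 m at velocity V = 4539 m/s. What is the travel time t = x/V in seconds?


t = x / V
= 461 / 4539
= 0.1016 s

0.1016
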